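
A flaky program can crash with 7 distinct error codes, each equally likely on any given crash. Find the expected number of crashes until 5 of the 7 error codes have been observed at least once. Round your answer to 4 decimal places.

Going from k to k+1 distinct takes a geometric number of crashes with mean 7/(7-k).
Sum over k = 0,...,4: E = 7/7 + 7/6 + 7/5 + 7/4 + 7/3 = 7.65000.

7.6500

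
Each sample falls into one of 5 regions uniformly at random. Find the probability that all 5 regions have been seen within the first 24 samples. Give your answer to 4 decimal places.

Let A_i be the event that region i is missing after 24 samples. By inclusion–exclusion on the A_i,
P(all seen) = Σ_{j=0}^{5} (-1)^j C(5,j)((5-j)/5)^24
= 1.00000 - 0.02361 + 0.00005 - 0.00000 + 0.00000 - 0.00000
= 0.97644.

0.9764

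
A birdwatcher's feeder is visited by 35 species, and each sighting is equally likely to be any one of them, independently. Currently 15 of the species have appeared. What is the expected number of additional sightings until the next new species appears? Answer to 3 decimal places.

The number of sightings until the next new species is geometric with success probability 20/35, so its mean is 35/20.
E = 35/20 = 1.7500.

1.750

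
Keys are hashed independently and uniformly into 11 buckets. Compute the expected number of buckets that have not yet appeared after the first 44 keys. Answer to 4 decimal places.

For each bucket, P(unseen after 44) = (10/11)^44 = 0.01509.
By linearity of expectation, E[unseen] = 11·(10/11)^44 = 0.16600.

0.1660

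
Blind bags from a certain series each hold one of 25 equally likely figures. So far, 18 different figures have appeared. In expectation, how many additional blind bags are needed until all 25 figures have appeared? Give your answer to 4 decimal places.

The wait to go from k to k+1 distinct figures is geometric with mean 25/(25-k).
Sum over k = 18,...,24: E = 25/7 + 25/6 + 25/5 + ... + 25/2 + 25/1 = 64.82143.

64.8214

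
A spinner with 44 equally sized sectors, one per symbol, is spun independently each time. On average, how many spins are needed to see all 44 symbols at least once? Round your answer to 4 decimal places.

192.3999

The wait to go from k to k+1 distinct symbols is geometric with mean 44/(44-k).
E[T] = 44/44 + 44/43 + 44/42 + ... + 44/2 + 44/1 = 44·H_{44}.
H_{44} = 4.37273, so E[T] = 192.39994.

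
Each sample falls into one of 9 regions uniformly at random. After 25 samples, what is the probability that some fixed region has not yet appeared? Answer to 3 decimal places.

0.053

On each sample the fixed region fails to appear with probability 8/9.
P(still missing after 25) = (8/9)^25 = 0.0526.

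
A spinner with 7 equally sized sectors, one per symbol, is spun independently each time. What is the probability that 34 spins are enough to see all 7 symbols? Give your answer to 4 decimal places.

0.9632

By inclusion–exclusion over which symbols are missing,
P(all seen) = Σ_{j=0}^{7} (-1)^j C(7,j)((7-j)/7)^34
= 1.00000 - 0.03706 + 0.00023 - 0.00000 + 0.00000 - 0.00000 + 0.00000 - 0.00000
= 0.96317.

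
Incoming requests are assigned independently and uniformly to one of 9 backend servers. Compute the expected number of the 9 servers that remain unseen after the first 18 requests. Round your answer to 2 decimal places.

1.08

For each server, P(unseen after 18) = (8/9)^18 = 0.120.
By linearity of expectation, E[unseen] = 9·(8/9)^18 = 1.080.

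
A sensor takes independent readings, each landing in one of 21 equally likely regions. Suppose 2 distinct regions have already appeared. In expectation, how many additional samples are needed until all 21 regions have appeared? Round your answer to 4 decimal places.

With k distinct regions already seen, the next new one takes an expected 21/(21-k) samples.
Sum over k = 2,...,20: E = 21/19 + 21/18 + 21/17 + ... + 21/2 + 21/1 = 74.50253.

74.5025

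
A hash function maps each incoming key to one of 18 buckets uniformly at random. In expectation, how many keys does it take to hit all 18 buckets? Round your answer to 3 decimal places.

62.912

Split into phases: going from k distinct to k+1 distinct takes on average 18/(18-k) keys.
E[T] = 18/18 + 18/17 + 18/16 + ... + 18/2 + 18/1 = 18·H_{18}.
H_{18} = 3.4951, so E[T] = 62.9119.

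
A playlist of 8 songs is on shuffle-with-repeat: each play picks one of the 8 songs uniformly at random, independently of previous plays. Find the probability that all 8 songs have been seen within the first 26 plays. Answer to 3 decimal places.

Let A_i be the event that song i is missing after 26 plays. By inclusion–exclusion on the A_i,
P(all seen) = Σ_{j=0}^{8} (-1)^j C(8,j)((8-j)/8)^26
= 1.0000 - 0.2485 + 0.0158 - 0.0003 + 0.0000 - 0.0000 + 0.0000 - 0.0000 + 0.0000
= 0.7670.

0.767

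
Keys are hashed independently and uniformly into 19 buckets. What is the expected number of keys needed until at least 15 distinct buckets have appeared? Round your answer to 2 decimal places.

27.82

Going from k to k+1 distinct takes a geometric number of keys with mean 19/(19-k).
Sum over k = 0,...,14: E = 19/19 + 19/18 + 19/17 + ... + 19/6 + 19/5 = 27.824.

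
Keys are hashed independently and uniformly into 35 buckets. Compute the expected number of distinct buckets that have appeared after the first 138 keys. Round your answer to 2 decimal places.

34.36

For each bucket, P(seen in 138 keys) = 1 - (34/35)^138 = 0.982.
By linearity of expectation, E[distinct seen] = 35·(1 - (34/35)^138) = 34.359.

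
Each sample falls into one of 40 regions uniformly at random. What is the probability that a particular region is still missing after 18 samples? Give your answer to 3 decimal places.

0.634

On each sample the fixed region fails to appear with probability 39/40.
P(still missing after 18) = (39/40)^18 = 0.6340.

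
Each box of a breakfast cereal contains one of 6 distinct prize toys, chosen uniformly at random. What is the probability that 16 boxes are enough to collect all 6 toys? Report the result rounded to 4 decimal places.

0.6980

By inclusion–exclusion over which toys are missing,
P(all seen) = Σ_{j=0}^{6} (-1)^j C(6,j)((6-j)/6)^16
= 1.00000 - 0.32453 + 0.02284 - 0.00031 + 0.00000 - 0.00000 + 0.00000
= 0.69800.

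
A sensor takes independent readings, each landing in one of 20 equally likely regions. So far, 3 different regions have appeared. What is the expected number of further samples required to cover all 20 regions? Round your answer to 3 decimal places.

68.791

With k distinct regions already seen, the next new one takes an expected 20/(20-k) samples.
Sum over k = 3,...,19: E = 20/17 + 20/16 + 20/15 + ... + 20/2 + 20/1 = 68.7911.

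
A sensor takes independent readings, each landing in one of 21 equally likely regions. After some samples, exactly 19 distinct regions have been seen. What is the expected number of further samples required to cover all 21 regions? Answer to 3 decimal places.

With k distinct regions already seen, the next new one takes an expected 21/(21-k) samples.
Sum over k = 19,...,20: E = 21/2 + 21/1 = 31.5000.

31.500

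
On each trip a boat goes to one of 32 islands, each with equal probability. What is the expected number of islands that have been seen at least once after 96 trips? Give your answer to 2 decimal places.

For each island, P(seen in 96 trips) = 1 - (31/32)^96 = 0.953.
By linearity of expectation, E[distinct seen] = 32·(1 - (31/32)^96) = 30.481.

30.48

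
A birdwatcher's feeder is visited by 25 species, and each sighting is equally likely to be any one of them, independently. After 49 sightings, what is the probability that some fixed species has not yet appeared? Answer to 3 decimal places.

On each sighting the fixed species fails to appear with probability 24/25.
P(still missing after 49) = (24/25)^49 = 0.1353.

0.135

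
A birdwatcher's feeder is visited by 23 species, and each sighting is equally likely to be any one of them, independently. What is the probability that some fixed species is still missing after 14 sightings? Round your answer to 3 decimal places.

On each sighting the fixed species fails to appear with probability 22/23.
P(still missing after 14) = (22/23)^14 = 0.5367.

0.537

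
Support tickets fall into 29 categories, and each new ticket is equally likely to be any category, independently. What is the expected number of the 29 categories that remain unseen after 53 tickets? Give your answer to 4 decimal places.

For each category, P(unseen after 53) = (28/29)^53 = 0.15570.
By linearity of expectation, E[unseen] = 29·(28/29)^53 = 4.51523.

4.5152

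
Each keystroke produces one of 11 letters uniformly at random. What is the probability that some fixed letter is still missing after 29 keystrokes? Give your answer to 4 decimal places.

0.0630

Each keystroke misses the fixed letter with probability (11-1)/11 = 10/11, independently.
P(still missing after 29) = (10/11)^29 = 0.06304.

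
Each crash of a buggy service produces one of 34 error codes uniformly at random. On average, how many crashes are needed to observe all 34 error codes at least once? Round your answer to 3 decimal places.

140.019

After k distinct error codes have appeared, the next crash gives a new one with probability (34-k)/34, so the expected wait for the (k+1)-th is 34/(34-k).
E[T] = 34/34 + 34/33 + 34/32 + ... + 34/2 + 34/1 = 34·H_{34}.
H_{34} = 4.1182, so E[T] = 140.0191.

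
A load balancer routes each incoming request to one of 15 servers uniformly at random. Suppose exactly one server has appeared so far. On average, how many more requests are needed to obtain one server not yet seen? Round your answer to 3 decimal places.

1.071

Each request yields a new server with probability (15-1)/15 = 14/15, so the wait is geometric with mean 15/14.
E = 15/14 = 1.0714.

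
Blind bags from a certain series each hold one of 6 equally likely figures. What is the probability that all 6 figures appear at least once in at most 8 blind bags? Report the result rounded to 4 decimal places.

Let A_i be the event that figure i is missing after 8 blind bags. By inclusion–exclusion on the A_i,
P(all seen) = Σ_{j=0}^{6} (-1)^j C(6,j)((6-j)/6)^8
= 1.00000 - 1.39541 + 0.58528 - 0.07813 + 0.00229 - 0.00000 + 0.00000
= 0.11403.

0.1140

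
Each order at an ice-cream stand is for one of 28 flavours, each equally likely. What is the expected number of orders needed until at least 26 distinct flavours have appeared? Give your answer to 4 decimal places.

With k distinct flavours already seen, the next new one arrives after an expected 28/(28-k) orders.
Sum over k = 0,...,25: E = 28/28 + 28/27 + 28/26 + ... + 28/4 + 28/3 = 67.96079.

67.9608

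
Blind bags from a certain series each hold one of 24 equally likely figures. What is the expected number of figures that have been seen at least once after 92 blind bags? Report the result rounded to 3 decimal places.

For each figure, P(seen in 92 blind bags) = 1 - (23/24)^92 = 0.9801.
By linearity of expectation, E[distinct seen] = 24·(1 - (23/24)^92) = 23.5217.

23.522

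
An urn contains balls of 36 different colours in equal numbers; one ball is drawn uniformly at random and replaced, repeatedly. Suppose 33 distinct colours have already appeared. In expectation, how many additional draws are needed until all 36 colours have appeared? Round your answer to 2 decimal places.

66.00

The wait to go from k to k+1 distinct colours is geometric with mean 36/(36-k).
Sum over k = 33,...,35: E = 36/3 + 36/2 + 36/1 = 66.000.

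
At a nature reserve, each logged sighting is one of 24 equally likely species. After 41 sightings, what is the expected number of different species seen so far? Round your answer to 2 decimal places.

19.81

For each species, P(seen in 41 sightings) = 1 - (23/24)^41 = 0.825.
By linearity of expectation, E[distinct seen] = 24·(1 - (23/24)^41) = 19.808.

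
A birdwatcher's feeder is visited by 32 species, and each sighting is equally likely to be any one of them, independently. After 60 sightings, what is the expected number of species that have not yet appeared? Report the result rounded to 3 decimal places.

For each species, P(unseen after 60) = (31/32)^60 = 0.1488.
By linearity of expectation, E[unseen] = 32·(31/32)^60 = 4.7627.

4.763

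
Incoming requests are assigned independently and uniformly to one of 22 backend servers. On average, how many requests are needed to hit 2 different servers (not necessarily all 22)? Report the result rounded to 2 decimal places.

Going from k to k+1 distinct takes a geometric number of requests with mean 22/(22-k).
Sum over k = 0,...,1: E = 22/22 + 22/21 = 2.048.

2.05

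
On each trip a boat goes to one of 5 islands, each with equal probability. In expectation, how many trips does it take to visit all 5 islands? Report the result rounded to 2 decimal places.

11.42

After k distinct islands have appeared, the next trip gives a new one with probability (5-k)/5, so the expected wait for the (k+1)-th is 5/(5-k).
E[T] = 5/5 + 5/4 + 5/3 + 5/2 + 5/1 = 5·H_{5}.
H_{5} = 2.283, so E[T] = 11.417.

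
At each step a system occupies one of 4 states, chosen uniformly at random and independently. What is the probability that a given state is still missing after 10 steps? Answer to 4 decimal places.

0.0563

Each step misses the fixed state with probability (4-1)/4 = 3/4, independently.
P(still missing after 10) = (3/4)^10 = 0.05631.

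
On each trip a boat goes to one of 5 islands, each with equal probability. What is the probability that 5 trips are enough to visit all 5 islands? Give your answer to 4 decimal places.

Let A_i be the event that island i is missing after 5 trips. By inclusion–exclusion on the A_i,
P(all seen) = Σ_{j=0}^{5} (-1)^j C(5,j)((5-j)/5)^5
= 1.00000 - 1.63840 + 0.77760 - 0.10240 + 0.00160 - 0.00000
= 0.03840.

0.0384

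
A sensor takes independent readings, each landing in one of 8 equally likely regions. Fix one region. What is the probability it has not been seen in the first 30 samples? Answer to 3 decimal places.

On each sample the fixed region fails to appear with probability 7/8.
P(still missing after 30) = (7/8)^30 = 0.0182.

0.018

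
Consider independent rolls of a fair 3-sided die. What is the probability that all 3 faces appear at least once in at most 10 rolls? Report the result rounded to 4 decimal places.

Let A_i be the event that face i is missing after 10 rolls. By inclusion–exclusion on the A_i,
P(all seen) = Σ_{j=0}^{3} (-1)^j C(3,j)((3-j)/3)^10
= 1.00000 - 0.05202 + 0.00005 - 0.00000
= 0.94803.

0.9480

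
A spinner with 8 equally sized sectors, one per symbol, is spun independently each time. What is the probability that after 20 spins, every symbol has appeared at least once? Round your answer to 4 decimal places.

0.5306

By inclusion–exclusion over which symbols are missing,
P(all seen) = Σ_{j=0}^{8} (-1)^j C(8,j)((8-j)/8)^20
= 1.00000 - 0.55367 + 0.08879 - 0.00463 + 0.00007 - 0.00000 + 0.00000 - 0.00000 + 0.00000
= 0.53056.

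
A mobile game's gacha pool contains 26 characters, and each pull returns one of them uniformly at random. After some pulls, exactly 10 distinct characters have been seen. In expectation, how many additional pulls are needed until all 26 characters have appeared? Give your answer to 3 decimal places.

87.899

The wait to go from k to k+1 distinct characters is geometric with mean 26/(26-k).
Sum over k = 10,...,25: E = 26/16 + 26/15 + 26/14 + ... + 26/2 + 26/1 = 87.8990.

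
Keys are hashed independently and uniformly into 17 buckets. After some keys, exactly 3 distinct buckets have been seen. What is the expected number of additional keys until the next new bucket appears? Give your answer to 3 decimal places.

1.214

Each key yields a new bucket with probability (17-3)/17 = 14/17, so the wait is geometric with mean 17/14.
E = 17/14 = 1.2143.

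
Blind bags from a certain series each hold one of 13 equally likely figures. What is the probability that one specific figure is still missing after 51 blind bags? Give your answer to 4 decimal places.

0.0169

On each blind bag the fixed figure fails to appear with probability 12/13.
P(still missing after 51) = (12/13)^51 = 0.01687.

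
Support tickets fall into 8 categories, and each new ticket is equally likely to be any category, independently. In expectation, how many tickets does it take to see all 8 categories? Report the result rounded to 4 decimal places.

After k distinct categories have appeared, the next ticket gives a new one with probability (8-k)/8, so the expected wait for the (k+1)-th is 8/(8-k).
E[T] = 8/8 + 8/7 + 8/6 + ... + 8/2 + 8/1 = 8·H_{8}.
H_{8} = 2.71786, so E[T] = 21.74286.

21.7429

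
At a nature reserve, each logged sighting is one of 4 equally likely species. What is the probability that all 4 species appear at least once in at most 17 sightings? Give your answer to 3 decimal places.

0.970

By inclusion–exclusion over which species are missing,
P(all seen) = Σ_{j=0}^{4} (-1)^j C(4,j)((4-j)/4)^17
= 1.0000 - 0.0301 + 0.0000 - 0.0000 + 0.0000
= 0.9700.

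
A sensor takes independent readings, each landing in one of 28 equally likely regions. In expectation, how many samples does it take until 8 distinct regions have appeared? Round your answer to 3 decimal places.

With k distinct regions already seen, the next new one arrives after an expected 28/(28-k) samples.
Sum over k = 0,...,7: E = 28/28 + 28/27 + 28/26 + ... + 28/22 + 28/21 = 9.2241.

9.224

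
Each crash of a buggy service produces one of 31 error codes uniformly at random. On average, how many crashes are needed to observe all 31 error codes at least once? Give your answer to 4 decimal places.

124.8446

After k distinct error codes have appeared, the next crash gives a new one with probability (31-k)/31, so the expected wait for the (k+1)-th is 31/(31-k).
E[T] = 31/31 + 31/30 + 31/29 + ... + 31/2 + 31/1 = 31·H_{31}.
H_{31} = 4.02725, so E[T] = 124.84460.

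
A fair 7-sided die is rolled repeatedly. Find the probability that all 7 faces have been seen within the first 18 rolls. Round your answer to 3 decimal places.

0.611

Let A_i be the event that face i is missing after 18 rolls. By inclusion–exclusion on the A_i,
P(all seen) = Σ_{j=0}^{7} (-1)^j C(7,j)((7-j)/7)^18
= 1.0000 - 0.4366 + 0.0492 - 0.0015 + 0.0000 - 0.0000 + 0.0000 - 0.0000
= 0.6112.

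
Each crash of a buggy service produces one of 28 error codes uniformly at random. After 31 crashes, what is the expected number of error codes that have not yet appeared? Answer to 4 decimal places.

For each error code, P(unseen after 31) = (27/28)^31 = 0.32388.
By linearity of expectation, E[unseen] = 28·(27/28)^31 = 9.06851.

9.0685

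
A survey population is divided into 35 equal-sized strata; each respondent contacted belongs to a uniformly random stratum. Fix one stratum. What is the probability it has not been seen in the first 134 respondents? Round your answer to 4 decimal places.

0.0206

Each respondent misses the fixed stratum with probability (35-1)/35 = 34/35, independently.
P(still missing after 134) = (34/35)^134 = 0.02056.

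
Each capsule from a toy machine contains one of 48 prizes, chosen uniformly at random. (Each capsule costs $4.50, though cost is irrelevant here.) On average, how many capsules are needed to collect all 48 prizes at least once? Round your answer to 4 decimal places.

After k distinct prizes have appeared, the next capsule gives a new one with probability (48-k)/48, so the expected wait for the (k+1)-th is 48/(48-k).
E[T] = 48/48 + 48/47 + 48/46 + ... + 48/2 + 48/1 = 48·H_{48}.
H_{48} = 4.45880, so E[T] = 214.02226.

214.0223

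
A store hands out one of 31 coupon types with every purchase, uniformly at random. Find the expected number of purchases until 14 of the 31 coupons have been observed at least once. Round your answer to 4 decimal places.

18.2185

With k distinct coupons already seen, the next new one arrives after an expected 31/(31-k) purchases.
Sum over k = 0,...,13: E = 31/31 + 31/30 + 31/29 + ... + 31/19 + 31/18 = 18.21847.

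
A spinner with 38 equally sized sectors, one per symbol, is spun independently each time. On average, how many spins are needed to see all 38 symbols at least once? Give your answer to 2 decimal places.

Split into phases: going from k distinct to k+1 distinct takes on average 38/(38-k) spins.
E[T] = 38/38 + 38/37 + 38/36 + ... + 38/2 + 38/1 = 38·H_{38}.
H_{38} = 4.228, so E[T] = 160.660.

160.66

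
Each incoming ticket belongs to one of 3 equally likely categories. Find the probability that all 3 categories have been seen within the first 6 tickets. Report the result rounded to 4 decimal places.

By inclusion–exclusion over which categories are missing,
P(all seen) = Σ_{j=0}^{3} (-1)^j C(3,j)((3-j)/3)^6
= 1.00000 - 0.26337 + 0.00412 - 0.00000
= 0.74074.

0.7407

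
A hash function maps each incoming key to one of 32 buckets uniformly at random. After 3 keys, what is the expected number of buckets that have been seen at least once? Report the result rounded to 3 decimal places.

2.907

For each bucket, P(seen in 3 keys) = 1 - (31/32)^3 = 0.0909.
By linearity of expectation, E[distinct seen] = 32·(1 - (31/32)^3) = 2.9072.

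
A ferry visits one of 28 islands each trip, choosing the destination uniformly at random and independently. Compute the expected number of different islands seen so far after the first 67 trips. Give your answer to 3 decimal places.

25.551

For each island, P(seen in 67 trips) = 1 - (27/28)^67 = 0.9125.
By linearity of expectation, E[distinct seen] = 28·(1 - (27/28)^67) = 25.5513.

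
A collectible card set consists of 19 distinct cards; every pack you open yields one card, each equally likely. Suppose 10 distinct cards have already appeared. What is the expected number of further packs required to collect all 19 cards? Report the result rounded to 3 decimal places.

The wait to go from k to k+1 distinct cards is geometric with mean 19/(19-k).
Sum over k = 10,...,18: E = 19/9 + 19/8 + 19/7 + ... + 19/2 + 19/1 = 53.7504.

53.750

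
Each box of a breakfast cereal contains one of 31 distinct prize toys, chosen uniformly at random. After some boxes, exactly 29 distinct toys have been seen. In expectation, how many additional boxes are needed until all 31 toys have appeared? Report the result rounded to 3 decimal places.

46.500

The wait to go from k to k+1 distinct toys is geometric with mean 31/(31-k).
Sum over k = 29,...,30: E = 31/2 + 31/1 = 46.5000.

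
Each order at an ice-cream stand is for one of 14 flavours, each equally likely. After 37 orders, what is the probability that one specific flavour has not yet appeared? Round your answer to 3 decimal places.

Each order misses the fixed flavour with probability (14-1)/14 = 13/14, independently.
P(still missing after 37) = (13/14)^37 = 0.0644.

0.064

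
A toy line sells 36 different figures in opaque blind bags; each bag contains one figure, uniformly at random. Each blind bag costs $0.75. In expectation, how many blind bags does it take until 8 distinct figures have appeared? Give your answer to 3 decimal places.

8.906

Going from k to k+1 distinct takes a geometric number of blind bags with mean 36/(36-k).
Sum over k = 0,...,7: E = 36/36 + 36/35 + 36/34 + ... + 36/30 + 36/29 = 8.9060.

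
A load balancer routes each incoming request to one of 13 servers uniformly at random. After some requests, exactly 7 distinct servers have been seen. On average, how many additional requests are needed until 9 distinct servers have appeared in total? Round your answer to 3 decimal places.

From k distinct to k+1 distinct takes on average 13/(13-k) requests.
Sum over k = 7,...,8: E = 13/6 + 13/5 = 4.7667.

4.767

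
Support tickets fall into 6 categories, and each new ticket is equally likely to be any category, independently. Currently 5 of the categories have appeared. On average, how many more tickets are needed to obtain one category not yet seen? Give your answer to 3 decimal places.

6.000

The number of tickets until the next new category is geometric with success probability 1/6, so its mean is 6/1.
E = 6/1 = 6.0000.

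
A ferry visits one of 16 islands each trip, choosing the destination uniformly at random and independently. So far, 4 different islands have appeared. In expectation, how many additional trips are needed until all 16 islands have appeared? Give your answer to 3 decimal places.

With k distinct islands already seen, the next new one takes an expected 16/(16-k) trips.
Sum over k = 4,...,15: E = 16/12 + 16/11 + 16/10 + ... + 16/2 + 16/1 = 49.6514.

49.651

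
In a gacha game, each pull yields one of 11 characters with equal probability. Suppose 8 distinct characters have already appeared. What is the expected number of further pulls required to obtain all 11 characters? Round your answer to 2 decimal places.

20.17

With k distinct characters already seen, the next new one takes an expected 11/(11-k) pulls.
Sum over k = 8,...,10: E = 11/3 + 11/2 + 11/1 = 20.167.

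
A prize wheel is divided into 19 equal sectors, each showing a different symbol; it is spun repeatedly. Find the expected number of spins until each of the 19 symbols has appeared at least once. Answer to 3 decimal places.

67.407

The wait to go from k to k+1 distinct symbols is geometric with mean 19/(19-k).
E[T] = 19/19 + 19/18 + 19/17 + ... + 19/2 + 19/1 = 19·H_{19}.
H_{19} = 3.5477, so E[T] = 67.4071.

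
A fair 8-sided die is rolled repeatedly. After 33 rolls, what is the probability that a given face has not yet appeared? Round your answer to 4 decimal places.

0.0122

Each roll misses the fixed face with probability (8-1)/8 = 7/8, independently.
P(still missing after 33) = (7/8)^33 = 0.01220.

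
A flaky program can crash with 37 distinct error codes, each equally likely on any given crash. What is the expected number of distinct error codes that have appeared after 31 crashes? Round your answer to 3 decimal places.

For each error code, P(seen in 31 crashes) = 1 - (36/37)^31 = 0.5723.
By linearity of expectation, E[distinct seen] = 37·(1 - (36/37)^31) = 21.1757.

21.176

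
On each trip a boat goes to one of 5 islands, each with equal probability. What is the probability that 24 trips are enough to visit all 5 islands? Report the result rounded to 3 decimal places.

By inclusion–exclusion over which islands are missing,
P(all seen) = Σ_{j=0}^{5} (-1)^j C(5,j)((5-j)/5)^24
= 1.0000 - 0.0236 + 0.0000 - 0.0000 + 0.0000 - 0.0000
= 0.9764.

0.976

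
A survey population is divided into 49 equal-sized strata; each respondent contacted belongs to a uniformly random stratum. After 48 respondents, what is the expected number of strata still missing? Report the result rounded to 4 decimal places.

For each stratum, P(unseen after 48) = (48/49)^48 = 0.37168.
By linearity of expectation, E[unseen] = 49·(48/49)^48 = 18.21225.

18.2123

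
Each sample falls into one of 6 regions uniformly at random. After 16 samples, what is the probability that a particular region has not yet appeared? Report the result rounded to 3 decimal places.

0.054

On each sample the fixed region fails to appear with probability 5/6.
P(still missing after 16) = (5/6)^16 = 0.0541.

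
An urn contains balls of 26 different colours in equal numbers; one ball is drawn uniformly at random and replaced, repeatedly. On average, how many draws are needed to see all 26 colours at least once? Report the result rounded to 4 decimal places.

100.2149

After k distinct colours have appeared, the next draw gives a new one with probability (26-k)/26, so the expected wait for the (k+1)-th is 26/(26-k).
E[T] = 26/26 + 26/25 + 26/24 + ... + 26/2 + 26/1 = 26·H_{26}.
H_{26} = 3.85442, so E[T] = 100.21491.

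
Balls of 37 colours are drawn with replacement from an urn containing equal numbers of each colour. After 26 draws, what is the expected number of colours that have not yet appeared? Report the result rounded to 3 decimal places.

18.148

For each colour, P(unseen after 26) = (36/37)^26 = 0.4905.
By linearity of expectation, E[unseen] = 37·(36/37)^26 = 18.1477.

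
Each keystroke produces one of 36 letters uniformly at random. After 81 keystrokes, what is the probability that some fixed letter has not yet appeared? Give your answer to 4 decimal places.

Each keystroke misses the fixed letter with probability (36-1)/36 = 35/36, independently.
P(still missing after 81) = (35/36)^81 = 0.10210.

0.1021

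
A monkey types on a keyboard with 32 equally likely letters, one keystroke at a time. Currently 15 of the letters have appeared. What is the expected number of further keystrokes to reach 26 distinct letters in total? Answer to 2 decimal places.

31.67

The wait to go from k to k+1 distinct letters is geometric with mean 32/(32-k).
Sum over k = 15,...,25: E = 32/17 + 32/16 + 32/15 + ... + 32/8 + 32/7 = 31.666.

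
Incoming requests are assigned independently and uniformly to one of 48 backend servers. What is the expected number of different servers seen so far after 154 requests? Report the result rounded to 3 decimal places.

For each server, P(seen in 154 requests) = 1 - (47/48)^154 = 0.9609.
By linearity of expectation, E[distinct seen] = 48·(1 - (47/48)^154) = 46.1243.

46.124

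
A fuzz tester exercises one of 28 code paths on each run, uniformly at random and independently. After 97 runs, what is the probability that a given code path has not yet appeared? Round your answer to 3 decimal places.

0.029

On each run the fixed code path fails to appear with probability 27/28.
P(still missing after 97) = (27/28)^97 = 0.0294.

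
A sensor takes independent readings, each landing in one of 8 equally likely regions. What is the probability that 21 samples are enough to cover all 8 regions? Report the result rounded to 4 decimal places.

Let A_i be the event that region i is missing after 21 samples. By inclusion–exclusion on the A_i,
P(all seen) = Σ_{j=0}^{8} (-1)^j C(8,j)((8-j)/8)^21
= 1.00000 - 0.48446 + 0.06660 - 0.00290 + 0.00003 - 0.00000 + 0.00000 - 0.00000 + 0.00000
= 0.57927.

0.5793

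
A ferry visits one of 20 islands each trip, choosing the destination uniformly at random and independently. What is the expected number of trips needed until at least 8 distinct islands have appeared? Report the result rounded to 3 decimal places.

Going from k to k+1 distinct takes a geometric number of trips with mean 20/(20-k).
Sum over k = 0,...,7: E = 20/20 + 20/19 + 20/18 + ... + 20/14 + 20/13 = 9.8906.

9.891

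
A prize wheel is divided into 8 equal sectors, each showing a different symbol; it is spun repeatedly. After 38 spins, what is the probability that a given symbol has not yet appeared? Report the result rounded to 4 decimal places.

0.0063

Each spin misses the fixed symbol with probability (8-1)/8 = 7/8, independently.
P(still missing after 38) = (7/8)^38 = 0.00626.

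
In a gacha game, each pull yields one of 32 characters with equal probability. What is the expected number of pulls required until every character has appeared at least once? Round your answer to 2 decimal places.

After k distinct characters have appeared, the next pull gives a new one with probability (32-k)/32, so the expected wait for the (k+1)-th is 32/(32-k).
E[T] = 32/32 + 32/31 + 32/30 + ... + 32/2 + 32/1 = 32·H_{32}.
H_{32} = 4.058, so E[T] = 129.872.

129.87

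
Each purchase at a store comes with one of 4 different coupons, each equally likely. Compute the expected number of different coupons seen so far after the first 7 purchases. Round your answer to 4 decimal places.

3.4661

For each coupon, P(seen in 7 purchases) = 1 - (3/4)^7 = 0.86652.
By linearity of expectation, E[distinct seen] = 4·(1 - (3/4)^7) = 3.46606.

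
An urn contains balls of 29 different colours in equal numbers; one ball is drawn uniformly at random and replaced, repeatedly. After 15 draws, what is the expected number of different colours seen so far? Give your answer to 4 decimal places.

11.8684

For each colour, P(seen in 15 draws) = 1 - (28/29)^15 = 0.40925.
By linearity of expectation, E[distinct seen] = 29·(1 - (28/29)^15) = 11.86838.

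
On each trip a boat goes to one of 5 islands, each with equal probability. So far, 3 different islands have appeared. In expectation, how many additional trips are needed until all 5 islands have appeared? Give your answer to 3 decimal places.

With k distinct islands already seen, the next new one takes an expected 5/(5-k) trips.
Sum over k = 3,...,4: E = 5/2 + 5/1 = 7.5000.

7.500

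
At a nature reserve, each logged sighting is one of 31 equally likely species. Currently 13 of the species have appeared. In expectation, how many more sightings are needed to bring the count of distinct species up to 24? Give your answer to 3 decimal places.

The wait to go from k to k+1 distinct species is geometric with mean 31/(31-k).
Sum over k = 13,...,23: E = 31/18 + 31/17 + 31/16 + ... + 31/9 + 31/8 = 27.9698.

27.970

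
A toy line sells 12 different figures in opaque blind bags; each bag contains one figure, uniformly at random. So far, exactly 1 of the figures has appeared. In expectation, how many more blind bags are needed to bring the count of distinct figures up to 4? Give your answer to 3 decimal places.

From k distinct to k+1 distinct takes on average 12/(12-k) blind bags.
Sum over k = 1,...,3: E = 12/11 + 12/10 + 12/9 = 3.6242.

3.624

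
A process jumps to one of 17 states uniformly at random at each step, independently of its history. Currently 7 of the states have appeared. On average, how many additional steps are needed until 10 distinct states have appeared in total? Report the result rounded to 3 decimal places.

5.714

From k distinct to k+1 distinct takes on average 17/(17-k) steps.
Sum over k = 7,...,9: E = 17/10 + 17/9 + 17/8 = 5.7139.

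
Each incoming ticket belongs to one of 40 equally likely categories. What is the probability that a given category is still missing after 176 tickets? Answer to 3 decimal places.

0.012

On each ticket the fixed category fails to appear with probability 39/40.
P(still missing after 176) = (39/40)^176 = 0.0116.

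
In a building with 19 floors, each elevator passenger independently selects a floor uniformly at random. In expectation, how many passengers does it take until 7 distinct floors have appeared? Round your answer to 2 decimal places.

8.45

With k distinct floors already seen, the next new one arrives after an expected 19/(19-k) passengers.
Sum over k = 0,...,6: E = 19/19 + 19/18 + 19/17 + ... + 19/14 + 19/13 = 8.446.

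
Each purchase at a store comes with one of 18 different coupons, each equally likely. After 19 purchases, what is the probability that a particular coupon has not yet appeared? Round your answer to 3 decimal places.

On each purchase the fixed coupon fails to appear with probability 17/18.
P(still missing after 19) = (17/18)^19 = 0.3376.

0.338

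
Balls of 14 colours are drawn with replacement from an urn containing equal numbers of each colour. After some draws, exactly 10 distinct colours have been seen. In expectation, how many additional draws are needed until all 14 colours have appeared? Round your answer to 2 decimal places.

29.17

From k distinct to k+1 distinct takes on average 14/(14-k) draws.
Sum over k = 10,...,13: E = 14/4 + 14/3 + 14/2 + 14/1 = 29.167.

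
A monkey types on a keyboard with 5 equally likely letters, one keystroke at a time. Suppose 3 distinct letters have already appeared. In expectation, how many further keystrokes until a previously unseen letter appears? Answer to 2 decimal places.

2.50

Each keystroke yields a new letter with probability (5-3)/5 = 2/5, so the wait is geometric with mean 5/2.
E = 5/2 = 2.500.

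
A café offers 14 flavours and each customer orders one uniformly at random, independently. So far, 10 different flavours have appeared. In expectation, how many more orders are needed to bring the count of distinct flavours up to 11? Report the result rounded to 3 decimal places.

3.500

From k distinct to k+1 distinct takes on average 14/(14-k) orders.
Only the k = 10 term is needed: E = 14/4 = 3.5000.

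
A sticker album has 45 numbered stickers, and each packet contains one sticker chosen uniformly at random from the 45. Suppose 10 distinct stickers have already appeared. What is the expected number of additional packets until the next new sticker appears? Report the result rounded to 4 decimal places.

The number of packets until the next new sticker is geometric with success probability 35/45, so its mean is 45/35.
E = 45/35 = 1.28571.

1.2857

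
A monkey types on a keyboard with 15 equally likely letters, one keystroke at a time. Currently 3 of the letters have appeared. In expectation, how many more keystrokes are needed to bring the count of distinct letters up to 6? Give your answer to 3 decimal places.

4.114

From k distinct to k+1 distinct takes on average 15/(15-k) keystrokes.
Sum over k = 3,...,5: E = 15/12 + 15/11 + 15/10 = 4.1136.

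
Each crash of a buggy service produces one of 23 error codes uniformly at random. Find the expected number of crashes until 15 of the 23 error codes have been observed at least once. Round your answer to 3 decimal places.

With k distinct error codes already seen, the next new one arrives after an expected 23/(23-k) crashes.
Sum over k = 0,...,14: E = 23/23 + 23/22 + 23/21 + ... + 23/10 + 23/9 = 23.3780.

23.378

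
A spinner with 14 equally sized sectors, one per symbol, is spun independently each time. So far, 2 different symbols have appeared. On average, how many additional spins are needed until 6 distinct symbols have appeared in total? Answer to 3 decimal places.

5.395

The wait to go from k to k+1 distinct symbols is geometric with mean 14/(14-k).
Sum over k = 2,...,5: E = 14/12 + 14/11 + 14/10 + 14/9 = 5.3949.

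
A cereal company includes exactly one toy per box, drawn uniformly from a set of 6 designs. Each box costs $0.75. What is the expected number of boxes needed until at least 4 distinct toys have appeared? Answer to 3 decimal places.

5.700

Going from k to k+1 distinct takes a geometric number of boxes with mean 6/(6-k).
Sum over k = 0,...,3: E = 6/6 + 6/5 + 6/4 + 6/3 = 5.7000.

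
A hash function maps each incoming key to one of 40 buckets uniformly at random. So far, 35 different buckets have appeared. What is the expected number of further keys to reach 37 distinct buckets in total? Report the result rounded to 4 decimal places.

The wait to go from k to k+1 distinct buckets is geometric with mean 40/(40-k).
Sum over k = 35,...,36: E = 40/5 + 40/4 = 18.00000.

18.0000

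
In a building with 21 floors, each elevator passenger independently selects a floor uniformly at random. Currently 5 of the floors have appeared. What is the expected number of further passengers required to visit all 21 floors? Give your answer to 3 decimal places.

From k distinct to k+1 distinct takes on average 21/(21-k) passengers.
Sum over k = 5,...,20: E = 21/16 + 21/15 + 21/14 + ... + 21/2 + 21/1 = 70.9953.

70.995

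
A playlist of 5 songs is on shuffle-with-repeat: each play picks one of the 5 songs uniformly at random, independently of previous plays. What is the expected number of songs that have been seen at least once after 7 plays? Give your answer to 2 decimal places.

For each song, P(seen in 7 plays) = 1 - (4/5)^7 = 0.790.
By linearity of expectation, E[distinct seen] = 5·(1 - (4/5)^7) = 3.951.

3.95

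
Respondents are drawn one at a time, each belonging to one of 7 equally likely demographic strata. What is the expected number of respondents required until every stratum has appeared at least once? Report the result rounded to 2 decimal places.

After k distinct strata have appeared, the next respondent gives a new one with probability (7-k)/7, so the expected wait for the (k+1)-th is 7/(7-k).
E[T] = 7/7 + 7/6 + 7/5 + ... + 7/2 + 7/1 = 7·H_{7}.
H_{7} = 2.593, so E[T] = 18.150.

18.15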